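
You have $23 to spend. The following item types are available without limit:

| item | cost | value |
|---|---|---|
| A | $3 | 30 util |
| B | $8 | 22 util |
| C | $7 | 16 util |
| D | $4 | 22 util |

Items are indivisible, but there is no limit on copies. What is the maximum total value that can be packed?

210 util

Best value-per-unit is A at 30/3, and filling with it alone uses cost 7×3=21. No mix of the others beats 7×30 = 210.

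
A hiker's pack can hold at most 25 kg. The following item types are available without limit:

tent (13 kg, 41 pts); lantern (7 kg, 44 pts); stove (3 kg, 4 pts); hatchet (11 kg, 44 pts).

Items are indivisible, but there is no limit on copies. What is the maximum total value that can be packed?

136 pts

Best value-per-unit is lantern at 44/7; filling with it alone gives 3×44 = 132.
Optimal mix: 3×lantern + 1×stove → weight 24, value 136.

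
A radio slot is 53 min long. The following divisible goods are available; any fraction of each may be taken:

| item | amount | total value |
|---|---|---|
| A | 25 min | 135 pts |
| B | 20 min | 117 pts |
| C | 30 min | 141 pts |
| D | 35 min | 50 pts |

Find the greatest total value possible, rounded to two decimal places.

289.60

Take in order of value per unit:
- B (117/20 per unit): all 20 → value 117, running total 117.00
- A (135/25 per unit): all 25 → value 135, running total 252.00
- C (141/30 per unit): 8 of 30 → value 8×141/30 = 37.6000, running total 289.60
Total 289.60.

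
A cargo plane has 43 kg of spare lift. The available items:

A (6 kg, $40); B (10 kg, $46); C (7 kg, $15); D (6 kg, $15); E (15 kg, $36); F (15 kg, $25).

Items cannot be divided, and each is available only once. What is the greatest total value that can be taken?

$137

Check high-value combinations within 43 kg:
- A+B+D+E: weight 6+10+6+15=37, value 40+46+15+36=137
- A+B+C+E: weight 6+10+7+15=38, value 40+46+15+36=137
- A+B+D+F: weight 6+10+6+15=37, value 40+46+15+25=126
- A+B+C+F: weight 6+10+7+15=38, value 40+46+15+25=126
Best: $137.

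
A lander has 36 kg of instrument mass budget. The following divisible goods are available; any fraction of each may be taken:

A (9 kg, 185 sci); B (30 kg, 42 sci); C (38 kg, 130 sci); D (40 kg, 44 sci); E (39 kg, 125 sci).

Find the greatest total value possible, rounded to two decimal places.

Take in order of value per unit:
- A (185/9 per unit): all 9 → value 185, running total 185.00
- C (130/38 per unit): 27 of 38 → value 27×130/38 = 92.3684, running total 277.37
Total 277.37.

277.37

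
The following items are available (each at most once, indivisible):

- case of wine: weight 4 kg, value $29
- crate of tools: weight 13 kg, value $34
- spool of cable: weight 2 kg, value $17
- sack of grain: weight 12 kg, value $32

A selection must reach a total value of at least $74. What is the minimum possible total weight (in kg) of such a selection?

Subsets with value ≥ 74, sorted by total weight:
- case of wine+spool of cable+sack of grain: weight 18, value 78
- case of wine+crate of tools+spool of cable: weight 19, value 80
- crate of tools+spool of cable+sack of grain: weight 27, value 83
- case of wine+crate of tools+sack of grain: weight 29, value 95
Minimum weight: 18 kg.

18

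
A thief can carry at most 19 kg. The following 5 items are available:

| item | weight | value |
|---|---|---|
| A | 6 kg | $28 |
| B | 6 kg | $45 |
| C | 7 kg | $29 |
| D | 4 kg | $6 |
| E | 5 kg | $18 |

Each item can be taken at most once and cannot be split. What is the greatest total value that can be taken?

$102

Check high-value combinations within 19 kg:
- A+B+C: weight 6+6+7=19, value 28+45+29=102
- B+C+E: weight 6+7+5=18, value 45+29+18=92
- A+B+E: weight 6+6+5=17, value 28+45+18=91
- B+C+D: weight 6+7+4=17, value 45+29+6=80
- A+B+D: weight 6+6+4=16, value 28+45+6=79
Best: $102.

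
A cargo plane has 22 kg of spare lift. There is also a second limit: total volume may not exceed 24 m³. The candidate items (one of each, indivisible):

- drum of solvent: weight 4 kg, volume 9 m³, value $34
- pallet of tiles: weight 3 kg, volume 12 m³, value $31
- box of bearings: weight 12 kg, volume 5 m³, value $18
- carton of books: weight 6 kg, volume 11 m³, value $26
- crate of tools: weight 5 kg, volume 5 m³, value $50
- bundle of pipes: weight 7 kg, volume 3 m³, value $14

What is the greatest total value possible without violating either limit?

$102

Feasible sets respecting both limits:
- drum of solvent+box of bearings+crate of tools: weight 21, volume 19, value 102
- pallet of tiles+box of bearings+crate of tools: weight 20, volume 22, value 99
- drum of solvent+crate of tools+bundle of pipes: weight 16, volume 17, value 98
Best: $102.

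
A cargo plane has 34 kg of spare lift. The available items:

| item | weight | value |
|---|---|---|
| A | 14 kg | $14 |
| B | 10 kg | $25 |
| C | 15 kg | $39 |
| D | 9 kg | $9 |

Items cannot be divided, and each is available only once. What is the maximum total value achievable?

This is a 0/1 knapsack; check combinations near the capacity.
- B+C+D: weight 10+15+9=34, value 25+39+9=73
- B+C: weight 10+15=25, value 25+39=64
- A+C: weight 14+15=29, value 14+39=53
- C+D: weight 15+9=24, value 39+9=48
Best: $73.

$73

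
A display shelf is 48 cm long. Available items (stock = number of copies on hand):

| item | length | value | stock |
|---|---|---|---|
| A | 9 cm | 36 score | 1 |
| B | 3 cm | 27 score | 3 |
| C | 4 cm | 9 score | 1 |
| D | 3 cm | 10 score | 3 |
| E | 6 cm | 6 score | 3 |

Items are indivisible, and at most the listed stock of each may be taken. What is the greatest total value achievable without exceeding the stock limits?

168 score

Top feasible selections:
- 1×A + 3×B + 1×C + 3×D + 2×E: length 43, value 168
- 1×A + 3×B + 3×D + 3×E: length 45, value 165
- 1×A + 3×B + 1×C + 2×D + 3×E: length 46, value 164
- 1×A + 3×B + 1×C + 3×D + 1×E: length 37, value 162
Best: 168 score.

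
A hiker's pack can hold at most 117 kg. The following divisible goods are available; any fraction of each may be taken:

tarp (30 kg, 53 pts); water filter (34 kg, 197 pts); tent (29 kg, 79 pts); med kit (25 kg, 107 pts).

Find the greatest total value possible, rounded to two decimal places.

434.23

Take in order of value per unit:
- water filter (197/34 per unit): all 34 → value 197, running total 197.00
- med kit (107/25 per unit): all 25 → value 107, running total 304.00
- tent (79/29 per unit): all 29 → value 79, running total 383.00
- tarp (53/30 per unit): 29 of 30 → value 29×53/30 = 51.2333, running total 434.23
Total 434.23.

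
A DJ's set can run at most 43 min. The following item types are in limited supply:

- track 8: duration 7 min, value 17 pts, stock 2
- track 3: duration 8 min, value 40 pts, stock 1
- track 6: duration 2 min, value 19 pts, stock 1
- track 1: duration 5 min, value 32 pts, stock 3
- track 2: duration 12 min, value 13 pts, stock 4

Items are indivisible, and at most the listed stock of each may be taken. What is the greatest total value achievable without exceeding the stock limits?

Best selections within duration 43 and stock limits:
- 2×track 8 + 1×track 3 + 1×track 6 + 3×track 1: duration 39, value 189
- 1×track 8 + 1×track 3 + 1×track 6 + 3×track 1: duration 32, value 172
- 2×track 8 + 1×track 3 + 3×track 1: duration 37, value 170
- 1×track 3 + 1×track 6 + 3×track 1 + 1×track 2: duration 37, value 168
Best: 189 pts.

189 pts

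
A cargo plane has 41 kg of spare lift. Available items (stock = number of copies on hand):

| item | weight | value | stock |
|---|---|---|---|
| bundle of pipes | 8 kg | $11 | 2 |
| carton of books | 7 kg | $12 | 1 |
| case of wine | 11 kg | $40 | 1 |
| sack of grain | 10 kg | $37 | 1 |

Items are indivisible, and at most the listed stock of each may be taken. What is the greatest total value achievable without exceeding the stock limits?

Top feasible selections:
- 1×bundle of pipes + 1×carton of books + 1×case of wine + 1×sack of grain: weight 36, value 100
- 2×bundle of pipes + 1×case of wine + 1×sack of grain: weight 37, value 99
- 1×carton of books + 1×case of wine + 1×sack of grain: weight 28, value 89
Best: $100.

$100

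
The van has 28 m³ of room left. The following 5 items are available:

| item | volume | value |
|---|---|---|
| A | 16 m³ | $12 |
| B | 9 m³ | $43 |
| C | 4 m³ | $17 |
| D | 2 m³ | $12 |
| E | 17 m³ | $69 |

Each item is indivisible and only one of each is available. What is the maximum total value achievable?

This is a 0/1 knapsack; check combinations near the capacity.
- B+D+E: volume 9+2+17=28, value 43+12+69=124
- B+E: volume 9+17=26, value 43+69=112
- C+D+E: volume 4+2+17=23, value 17+12+69=98
- C+E: volume 4+17=21, value 17+69=86
Best: $124.

$124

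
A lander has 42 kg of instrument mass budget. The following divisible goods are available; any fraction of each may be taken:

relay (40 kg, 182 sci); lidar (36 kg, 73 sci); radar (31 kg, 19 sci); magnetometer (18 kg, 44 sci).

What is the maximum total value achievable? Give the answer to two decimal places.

186.89

Take in order of value per unit:
- relay (182/40 per unit): all 40 → value 182, running total 182.00
- magnetometer (44/18 per unit): 2 of 18 → value 2×44/18 = 4.8889, running total 186.89
Total 186.89.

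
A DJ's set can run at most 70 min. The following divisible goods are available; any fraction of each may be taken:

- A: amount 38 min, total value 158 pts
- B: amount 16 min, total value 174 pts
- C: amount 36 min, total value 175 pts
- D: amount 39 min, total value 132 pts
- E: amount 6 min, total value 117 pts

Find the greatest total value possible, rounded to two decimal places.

515.89

Take in order of value per unit:
- E (117/6 per unit): all 6 → value 117, running total 117.00
- B (174/16 per unit): all 16 → value 174, running total 291.00
- C (175/36 per unit): all 36 → value 175, running total 466.00
- A (158/38 per unit): 12 of 38 → value 12×158/38 = 49.8947, running total 515.89
Total 515.89.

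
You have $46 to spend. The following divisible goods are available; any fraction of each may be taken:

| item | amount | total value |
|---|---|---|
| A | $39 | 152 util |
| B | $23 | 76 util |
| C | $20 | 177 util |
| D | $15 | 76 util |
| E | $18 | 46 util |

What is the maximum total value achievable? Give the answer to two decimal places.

Take in order of value per unit:
- C (177/20 per unit): all 20 → value 177, running total 177.00
- D (76/15 per unit): all 15 → value 76, running total 253.00
- A (152/39 per unit): 11 of 39 → value 11×152/39 = 42.8718, running total 295.87
Total 295.87.

295.87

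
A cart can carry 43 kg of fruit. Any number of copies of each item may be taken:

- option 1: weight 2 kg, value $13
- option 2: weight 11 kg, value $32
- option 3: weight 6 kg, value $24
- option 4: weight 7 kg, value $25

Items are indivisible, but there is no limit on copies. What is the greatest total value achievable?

Best value-per-unit is option 1 at 13/2, and filling with it alone uses weight 21×2=42. No mix of the others beats 21×13 = 273.

$273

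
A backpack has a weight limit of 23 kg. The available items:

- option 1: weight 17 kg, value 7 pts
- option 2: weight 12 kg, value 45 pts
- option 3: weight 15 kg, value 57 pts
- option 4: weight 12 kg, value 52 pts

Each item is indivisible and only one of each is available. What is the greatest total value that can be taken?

Check high-value combinations within 23 kg:
- option 3: weight 15, value 57
- option 4: weight 12, value 52
- option 2: weight 12, value 45
- option 1: weight 17, value 7
Best: 57 pts.

57 pts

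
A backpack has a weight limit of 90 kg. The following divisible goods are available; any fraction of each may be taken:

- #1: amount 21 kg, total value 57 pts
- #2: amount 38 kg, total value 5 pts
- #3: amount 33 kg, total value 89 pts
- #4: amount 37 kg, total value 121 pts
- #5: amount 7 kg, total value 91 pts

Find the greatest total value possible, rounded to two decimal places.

336.42

Take in order of value per unit:
- #5 (91/7 per unit): all 7 → value 91, running total 91.00
- #4 (121/37 per unit): all 37 → value 121, running total 212.00
- #1 (57/21 per unit): all 21 → value 57, running total 269.00
- #3 (89/33 per unit): 25 of 33 → value 25×89/33 = 67.4242, running total 336.42
Total 336.42.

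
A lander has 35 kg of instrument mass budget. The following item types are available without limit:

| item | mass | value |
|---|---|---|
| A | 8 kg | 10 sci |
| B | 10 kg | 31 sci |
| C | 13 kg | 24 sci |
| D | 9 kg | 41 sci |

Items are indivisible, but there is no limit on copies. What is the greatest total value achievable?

133 sci

Best value-per-unit is D at 41/9; filling with it alone gives 3×41 = 123.
Optimal mix: 1×A + 3×D → mass 35, value 133.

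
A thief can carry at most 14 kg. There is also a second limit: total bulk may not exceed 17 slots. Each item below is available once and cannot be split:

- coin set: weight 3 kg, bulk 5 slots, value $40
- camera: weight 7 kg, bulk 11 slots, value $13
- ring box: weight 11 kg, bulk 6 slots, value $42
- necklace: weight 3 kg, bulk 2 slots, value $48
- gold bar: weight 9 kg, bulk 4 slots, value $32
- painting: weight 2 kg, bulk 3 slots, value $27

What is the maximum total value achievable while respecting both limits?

$115

Feasible sets respecting both limits:
- coin set+necklace+painting: weight 8, bulk 10, value 115
- necklace+gold bar+painting: weight 14, bulk 9, value 107
- coin set+gold bar+painting: weight 14, bulk 12, value 99
Best: $115.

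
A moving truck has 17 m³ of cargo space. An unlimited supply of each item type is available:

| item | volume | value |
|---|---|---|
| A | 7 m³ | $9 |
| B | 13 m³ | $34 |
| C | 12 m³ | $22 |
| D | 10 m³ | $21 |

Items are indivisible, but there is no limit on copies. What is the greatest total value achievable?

$34

Best value-per-unit is B at 34/13, and filling with it alone uses volume 1×13=13. No mix of the others beats 1×34 = 34.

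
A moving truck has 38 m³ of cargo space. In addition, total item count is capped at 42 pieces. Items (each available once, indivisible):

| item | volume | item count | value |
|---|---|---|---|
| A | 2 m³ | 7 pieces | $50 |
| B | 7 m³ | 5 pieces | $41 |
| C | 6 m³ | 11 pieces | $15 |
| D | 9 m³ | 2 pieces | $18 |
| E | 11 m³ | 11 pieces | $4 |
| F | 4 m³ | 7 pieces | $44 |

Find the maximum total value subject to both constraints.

$168

Feasible sets respecting both limits:
- A+B+C+D+F: volume 28, item count 32, value 168
- A+B+D+E+F: volume 33, item count 32, value 157
- A+B+C+E+F: volume 30, item count 41, value 154
- A+B+D+F: volume 22, item count 21, value 153
Best: $168.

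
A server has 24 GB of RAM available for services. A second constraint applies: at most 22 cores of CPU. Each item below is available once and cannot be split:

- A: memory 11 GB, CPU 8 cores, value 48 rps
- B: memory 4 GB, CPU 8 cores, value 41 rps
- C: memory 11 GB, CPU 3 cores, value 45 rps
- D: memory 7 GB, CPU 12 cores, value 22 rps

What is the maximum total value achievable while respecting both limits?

Feasible sets respecting both limits:
- A+C: memory 22, CPU 11, value 93
- A+B: memory 15, CPU 16, value 89
- B+C: memory 15, CPU 11, value 86
- A+D: memory 18, CPU 20, value 70
Best: 93 rps.

93 rps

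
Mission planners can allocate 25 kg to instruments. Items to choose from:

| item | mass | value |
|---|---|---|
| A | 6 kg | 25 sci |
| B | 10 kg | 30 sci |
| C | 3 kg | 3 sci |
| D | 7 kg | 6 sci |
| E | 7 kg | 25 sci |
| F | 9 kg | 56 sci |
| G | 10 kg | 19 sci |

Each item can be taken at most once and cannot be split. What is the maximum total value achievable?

Check high-value combinations within 25 kg:
- A+B+F: mass 6+10+9=25, value 25+30+56=111
- A+C+E+F: mass 6+3+7+9=25, value 25+3+25+56=109
- A+E+F: mass 6+7+9=22, value 25+25+56=106
- A+F+G: mass 6+9+10=25, value 25+56+19=100
- A+C+D+F: mass 6+3+7+9=25, value 25+3+6+56=90
Best: 111 sci.

111 sci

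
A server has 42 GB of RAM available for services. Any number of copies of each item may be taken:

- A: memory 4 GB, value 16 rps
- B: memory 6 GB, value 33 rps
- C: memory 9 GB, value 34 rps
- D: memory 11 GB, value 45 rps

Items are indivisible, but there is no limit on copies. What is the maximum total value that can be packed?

Best value-per-unit is B at 33/6, and filling with it alone uses memory 7×6=42. No mix of the others beats 7×33 = 231.

231 rps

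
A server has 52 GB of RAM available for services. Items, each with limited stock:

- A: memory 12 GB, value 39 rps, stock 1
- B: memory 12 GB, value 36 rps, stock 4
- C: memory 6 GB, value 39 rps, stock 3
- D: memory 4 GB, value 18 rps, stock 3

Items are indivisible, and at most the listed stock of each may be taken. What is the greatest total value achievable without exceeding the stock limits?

228 rps

Top feasible selections:
- 1×A + 1×B + 3×C + 2×D: memory 50, value 228
- 2×B + 3×C + 2×D: memory 50, value 225
Best: 228 rps.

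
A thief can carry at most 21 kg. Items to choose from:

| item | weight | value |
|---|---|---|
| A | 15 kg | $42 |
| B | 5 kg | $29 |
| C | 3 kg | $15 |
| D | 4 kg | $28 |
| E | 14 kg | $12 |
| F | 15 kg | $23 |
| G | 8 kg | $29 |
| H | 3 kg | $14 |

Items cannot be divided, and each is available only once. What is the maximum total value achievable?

Check high-value combinations within 21 kg:
- B+C+D+G: weight 5+3+4+8=20, value 29+15+28+29=101
- B+D+G+H: weight 5+4+8+3=20, value 29+28+29+14=100
- B+C+G+H: weight 5+3+8+3=19, value 29+15+29+14=87
- B+C+D+H: weight 5+3+4+3=15, value 29+15+28+14=86
Best: $101.

$101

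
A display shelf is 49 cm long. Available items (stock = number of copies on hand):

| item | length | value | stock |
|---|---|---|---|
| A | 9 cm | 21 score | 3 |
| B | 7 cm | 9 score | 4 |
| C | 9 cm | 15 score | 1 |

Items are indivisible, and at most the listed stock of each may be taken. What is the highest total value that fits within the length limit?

90 score

Best selections within length 49 and stock limits:
- 3×A + 3×B: length 48, value 90
- 3×A + 1×B + 1×C: length 43, value 87
- 2×A + 3×B + 1×C: length 48, value 84
- 3×A + 2×B: length 41, value 81
Best: 90 score.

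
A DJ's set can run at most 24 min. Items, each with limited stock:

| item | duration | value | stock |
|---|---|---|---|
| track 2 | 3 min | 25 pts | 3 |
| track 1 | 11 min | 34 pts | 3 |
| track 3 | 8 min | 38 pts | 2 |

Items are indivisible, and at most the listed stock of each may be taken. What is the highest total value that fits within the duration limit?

Top feasible selections:
- 2×track 2 + 2×track 3: duration 22, value 126
- 3×track 2 + 1×track 3: duration 17, value 113
- 3×track 2 + 1×track 1: duration 20, value 109
- 1×track 2 + 2×track 3: duration 19, value 101
Best: 126 pts.

126 pts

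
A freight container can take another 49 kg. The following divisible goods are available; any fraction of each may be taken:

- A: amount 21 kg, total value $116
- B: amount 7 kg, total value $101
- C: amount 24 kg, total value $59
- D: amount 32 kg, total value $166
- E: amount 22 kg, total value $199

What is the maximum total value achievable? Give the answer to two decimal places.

Take in order of value per unit:
- B (101/7 per unit): all 7 → value 101, running total 101.00
- E (199/22 per unit): all 22 → value 199, running total 300.00
- A (116/21 per unit): 20 of 21 → value 20×116/21 = 110.4762, running total 410.48
Total 410.48.

410.48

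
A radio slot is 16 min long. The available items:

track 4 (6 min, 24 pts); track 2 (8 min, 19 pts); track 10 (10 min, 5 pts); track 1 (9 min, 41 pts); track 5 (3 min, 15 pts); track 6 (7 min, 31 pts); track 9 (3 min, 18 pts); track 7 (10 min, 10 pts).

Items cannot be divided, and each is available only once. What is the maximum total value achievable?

Check high-value combinations within 16 min:
- track 1+track 5+track 9: duration 9+3+3=15, value 41+15+18=74
- track 4+track 6+track 9: duration 6+7+3=16, value 24+31+18=73
- track 1+track 6: duration 9+7=16, value 41+31=72
- track 4+track 5+track 6: duration 6+3+7=16, value 24+15+31=70
- track 4+track 1: duration 6+9=15, value 24+41=65
Best: 74 pts.

74 pts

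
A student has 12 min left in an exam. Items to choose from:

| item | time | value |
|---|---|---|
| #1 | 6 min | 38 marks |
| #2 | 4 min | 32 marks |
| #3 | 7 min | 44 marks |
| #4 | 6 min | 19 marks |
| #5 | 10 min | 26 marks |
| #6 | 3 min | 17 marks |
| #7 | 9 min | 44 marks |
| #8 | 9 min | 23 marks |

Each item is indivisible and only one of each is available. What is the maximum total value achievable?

Check high-value combinations within 12 min:
- #2+#3: time 4+7=11, value 32+44=76
- #1+#2: time 6+4=10, value 38+32=70
- #3+#6: time 7+3=10, value 44+17=61
- #6+#7: time 3+9=12, value 17+44=61
Best: 76 marks.

76 marks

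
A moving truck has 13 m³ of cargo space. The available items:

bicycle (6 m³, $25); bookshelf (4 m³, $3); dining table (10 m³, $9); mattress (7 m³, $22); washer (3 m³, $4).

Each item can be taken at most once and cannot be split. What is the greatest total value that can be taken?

$47

This is a 0/1 knapsack; check combinations near the capacity.
- bicycle+mattress: volume 6+7=13, value 25+22=47
- bicycle+bookshelf+washer: volume 6+4+3=13, value 25+3+4=32
- bicycle+washer: volume 6+3=9, value 25+4=29
- bicycle+bookshelf: volume 6+4=10, value 25+3=28
Best: $47.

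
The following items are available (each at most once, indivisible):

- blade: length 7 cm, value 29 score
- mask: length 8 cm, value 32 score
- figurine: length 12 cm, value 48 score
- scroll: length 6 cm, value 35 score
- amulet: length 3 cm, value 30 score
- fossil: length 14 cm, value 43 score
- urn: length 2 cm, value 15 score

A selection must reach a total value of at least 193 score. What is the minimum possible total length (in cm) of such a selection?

44

Subsets with value ≥ 193, sorted by total length:
- blade+figurine+scroll+amulet+fossil+urn: length 44, value 200
- mask+figurine+scroll+amulet+fossil+urn: length 45, value 203
- blade+mask+figurine+amulet+fossil+urn: length 46, value 197
- blade+mask+figurine+scroll+fossil+urn: length 49, value 202
Minimum length: 44 cm.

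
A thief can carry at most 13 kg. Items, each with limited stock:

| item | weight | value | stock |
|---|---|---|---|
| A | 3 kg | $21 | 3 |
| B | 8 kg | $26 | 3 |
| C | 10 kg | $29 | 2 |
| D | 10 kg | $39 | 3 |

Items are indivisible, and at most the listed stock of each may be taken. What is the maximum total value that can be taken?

$63

Best selections within weight 13 and stock limits:
- 3×A: weight 9, value 63
- 1×A + 1×D: weight 13, value 60
Best: $63.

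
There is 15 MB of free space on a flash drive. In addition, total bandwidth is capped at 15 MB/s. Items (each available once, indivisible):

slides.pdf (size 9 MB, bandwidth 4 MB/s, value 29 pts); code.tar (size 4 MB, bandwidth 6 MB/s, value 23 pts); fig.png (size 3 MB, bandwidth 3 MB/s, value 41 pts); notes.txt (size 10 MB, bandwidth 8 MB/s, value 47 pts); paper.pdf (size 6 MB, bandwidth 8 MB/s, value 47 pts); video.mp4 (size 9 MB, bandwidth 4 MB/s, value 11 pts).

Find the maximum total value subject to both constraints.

Feasible sets respecting both limits:
- fig.png+notes.txt: size 13, bandwidth 11, value 88
- fig.png+paper.pdf: size 9, bandwidth 11, value 88
- slides.pdf+paper.pdf: size 15, bandwidth 12, value 76
- slides.pdf+fig.png: size 12, bandwidth 7, value 70
Best: 88 pts.

88 pts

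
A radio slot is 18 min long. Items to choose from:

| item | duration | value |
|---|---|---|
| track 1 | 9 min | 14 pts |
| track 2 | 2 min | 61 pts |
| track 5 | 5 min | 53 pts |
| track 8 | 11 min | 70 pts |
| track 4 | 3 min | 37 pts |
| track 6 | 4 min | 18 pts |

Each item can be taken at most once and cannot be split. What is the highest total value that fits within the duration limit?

184 pts

Check high-value combinations within 18 min:
- track 2+track 5+track 8: duration 2+5+11=18, value 61+53+70=184
- track 2+track 5+track 4+track 6: duration 2+5+3+4=14, value 61+53+37+18=169
- track 2+track 8+track 4: duration 2+11+3=16, value 61+70+37=168
- track 2+track 5+track 4: duration 2+5+3=10, value 61+53+37=151
Best: 184 pts.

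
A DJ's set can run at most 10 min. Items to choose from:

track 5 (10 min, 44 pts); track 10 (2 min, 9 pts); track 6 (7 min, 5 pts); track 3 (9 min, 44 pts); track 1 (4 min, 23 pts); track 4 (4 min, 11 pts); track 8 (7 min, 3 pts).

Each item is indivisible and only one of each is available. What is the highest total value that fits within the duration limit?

44 pts

Check high-value combinations within 10 min:
- track 3: duration 9, value 44
- track 5: duration 10, value 44
- track 10+track 1+track 4: duration 2+4+4=10, value 9+23+11=43
Best: 44 pts.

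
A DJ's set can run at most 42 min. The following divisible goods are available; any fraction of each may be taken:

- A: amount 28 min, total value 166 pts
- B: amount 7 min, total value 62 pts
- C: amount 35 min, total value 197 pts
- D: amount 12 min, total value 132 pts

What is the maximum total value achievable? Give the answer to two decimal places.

Take in order of value per unit:
- D (132/12 per unit): all 12 → value 132, running total 132.00
- B (62/7 per unit): all 7 → value 62, running total 194.00
- A (166/28 per unit): 23 of 28 → value 23×166/28 = 136.3571, running total 330.36
Total 330.36.

330.36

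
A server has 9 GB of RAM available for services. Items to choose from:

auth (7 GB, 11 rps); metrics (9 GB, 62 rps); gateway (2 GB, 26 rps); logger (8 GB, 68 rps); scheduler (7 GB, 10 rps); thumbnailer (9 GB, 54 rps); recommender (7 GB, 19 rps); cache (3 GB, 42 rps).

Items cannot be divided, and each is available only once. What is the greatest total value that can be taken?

This is a 0/1 knapsack; check combinations near the capacity.
- gateway+cache: memory 2+3=5, value 26+42=68
- logger: memory 8, value 68
- metrics: memory 9, value 62
Best: 68 rps.

68 rps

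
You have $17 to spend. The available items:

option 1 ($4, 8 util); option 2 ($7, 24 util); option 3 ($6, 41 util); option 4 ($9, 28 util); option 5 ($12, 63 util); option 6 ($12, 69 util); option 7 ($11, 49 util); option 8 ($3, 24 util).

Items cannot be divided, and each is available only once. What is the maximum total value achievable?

Check high-value combinations within $17:
- option 6+option 8: cost 12+3=15, value 69+24=93
- option 3+option 7: cost 6+11=17, value 41+49=90
- option 2+option 3+option 8: cost 7+6+3=16, value 24+41+24=89
Best: 93 util.

93 util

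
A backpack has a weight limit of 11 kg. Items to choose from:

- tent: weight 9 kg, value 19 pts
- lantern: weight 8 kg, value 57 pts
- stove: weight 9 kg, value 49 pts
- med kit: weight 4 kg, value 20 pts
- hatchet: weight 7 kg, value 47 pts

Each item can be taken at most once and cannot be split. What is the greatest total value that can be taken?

67 pts

Check high-value combinations within 11 kg:
- med kit+hatchet: weight 4+7=11, value 20+47=67
- lantern: weight 8, value 57
- stove: weight 9, value 49
Best: 67 pts.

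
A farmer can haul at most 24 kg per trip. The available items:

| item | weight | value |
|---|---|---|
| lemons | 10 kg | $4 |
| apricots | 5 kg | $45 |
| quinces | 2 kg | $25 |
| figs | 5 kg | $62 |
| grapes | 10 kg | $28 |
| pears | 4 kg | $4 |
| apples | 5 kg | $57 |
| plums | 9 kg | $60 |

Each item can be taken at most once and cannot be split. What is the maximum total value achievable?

$224

Check high-value combinations within 24 kg:
- apricots+figs+apples+plums: weight 5+5+5+9=24, value 45+62+57+60=224
- quinces+figs+apples+plums: weight 2+5+5+9=21, value 25+62+57+60=204
- apricots+quinces+figs+pears+apples: weight 5+2+5+4+5=21, value 45+25+62+4+57=193
- apricots+quinces+figs+plums: weight 5+2+5+9=21, value 45+25+62+60=192
Best: $224.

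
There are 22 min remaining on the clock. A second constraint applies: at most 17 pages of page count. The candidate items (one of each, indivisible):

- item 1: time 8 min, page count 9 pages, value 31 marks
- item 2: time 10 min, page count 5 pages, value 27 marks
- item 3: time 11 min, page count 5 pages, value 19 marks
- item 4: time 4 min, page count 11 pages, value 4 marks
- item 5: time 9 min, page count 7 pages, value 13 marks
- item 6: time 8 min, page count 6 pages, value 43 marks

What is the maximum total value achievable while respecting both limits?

Feasible sets respecting both limits:
- item 1+item 6: time 16, page count 15, value 74
- item 2+item 6: time 18, page count 11, value 70
- item 3+item 6: time 19, page count 11, value 62
- item 1+item 2: time 18, page count 14, value 58
Best: 74 marks.

74 marks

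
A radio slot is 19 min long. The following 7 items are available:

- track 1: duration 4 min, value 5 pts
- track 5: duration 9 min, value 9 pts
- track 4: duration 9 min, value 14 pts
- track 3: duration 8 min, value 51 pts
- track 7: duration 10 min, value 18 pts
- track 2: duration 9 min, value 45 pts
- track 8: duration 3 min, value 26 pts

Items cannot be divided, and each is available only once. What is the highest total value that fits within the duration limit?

Check high-value combinations within 19 min:
- track 3+track 2: duration 8+9=17, value 51+45=96
- track 1+track 3+track 8: duration 4+8+3=15, value 5+51+26=82
- track 3+track 8: duration 8+3=11, value 51+26=77
- track 1+track 2+track 8: duration 4+9+3=16, value 5+45+26=76
Best: 96 pts.

96 pts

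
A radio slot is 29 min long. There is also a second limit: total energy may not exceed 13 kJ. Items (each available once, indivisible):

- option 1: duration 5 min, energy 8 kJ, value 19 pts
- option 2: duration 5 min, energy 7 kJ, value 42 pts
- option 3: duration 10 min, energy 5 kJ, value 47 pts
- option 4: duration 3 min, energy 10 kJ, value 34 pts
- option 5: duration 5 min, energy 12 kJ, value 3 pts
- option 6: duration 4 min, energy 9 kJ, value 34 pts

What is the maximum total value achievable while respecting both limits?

89 pts

Feasible sets respecting both limits:
- option 2+option 3: duration 15, energy 12, value 89
- option 1+option 3: duration 15, energy 13, value 66
- option 3: duration 10, energy 5, value 47
- option 2: duration 5, energy 7, value 42
Best: 89 pts.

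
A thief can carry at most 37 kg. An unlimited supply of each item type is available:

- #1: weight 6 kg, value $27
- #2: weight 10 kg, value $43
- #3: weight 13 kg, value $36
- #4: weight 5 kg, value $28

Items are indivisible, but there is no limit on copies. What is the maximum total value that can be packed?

$196

Best value-per-unit is #4 at 28/5, and filling with it alone uses weight 7×5=35. No mix of the others beats 7×28 = 196.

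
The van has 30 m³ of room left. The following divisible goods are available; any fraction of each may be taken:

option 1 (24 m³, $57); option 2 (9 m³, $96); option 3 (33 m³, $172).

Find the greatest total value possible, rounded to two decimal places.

205.45

Take in order of value per unit:
- option 2 (96/9 per unit): all 9 → value 96, running total 96.00
- option 3 (172/33 per unit): 21 of 33 → value 21×172/33 = 109.4545, running total 205.45
Total 205.45.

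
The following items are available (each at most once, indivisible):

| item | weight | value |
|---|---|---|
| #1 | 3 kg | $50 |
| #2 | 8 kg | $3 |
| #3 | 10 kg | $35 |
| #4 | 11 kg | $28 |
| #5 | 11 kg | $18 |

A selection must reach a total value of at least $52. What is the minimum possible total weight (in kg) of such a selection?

11

Subsets with value ≥ 52, sorted by total weight:
- #1+#2: weight 11, value 53
- #1+#3: weight 13, value 85
- #1+#4: weight 14, value 78
Minimum weight: 11 kg.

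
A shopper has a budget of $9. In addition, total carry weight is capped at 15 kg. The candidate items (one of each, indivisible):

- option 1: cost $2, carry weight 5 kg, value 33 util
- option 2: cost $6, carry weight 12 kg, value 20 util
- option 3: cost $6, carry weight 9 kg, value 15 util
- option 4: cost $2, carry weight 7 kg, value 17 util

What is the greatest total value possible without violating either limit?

50 util

Feasible sets respecting both limits:
- option 1+option 4: cost 4, carry weight 12, value 50
- option 1+option 3: cost 8, carry weight 14, value 48
- option 1: cost 2, carry weight 5, value 33
- option 2: cost 6, carry weight 12, value 20
Best: 50 util.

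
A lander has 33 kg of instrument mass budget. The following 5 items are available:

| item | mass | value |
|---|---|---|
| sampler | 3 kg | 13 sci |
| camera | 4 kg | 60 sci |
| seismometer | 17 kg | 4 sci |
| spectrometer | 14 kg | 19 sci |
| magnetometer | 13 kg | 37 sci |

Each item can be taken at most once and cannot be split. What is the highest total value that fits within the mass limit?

116 sci

Check high-value combinations within 33 kg:
- camera+spectrometer+magnetometer: mass 4+14+13=31, value 60+19+37=116
- sampler+camera+magnetometer: mass 3+4+13=20, value 13+60+37=110
- camera+magnetometer: mass 4+13=17, value 60+37=97
- sampler+camera+spectrometer: mass 3+4+14=21, value 13+60+19=92
- camera+spectrometer: mass 4+14=18, value 60+19=79
Best: 116 sci.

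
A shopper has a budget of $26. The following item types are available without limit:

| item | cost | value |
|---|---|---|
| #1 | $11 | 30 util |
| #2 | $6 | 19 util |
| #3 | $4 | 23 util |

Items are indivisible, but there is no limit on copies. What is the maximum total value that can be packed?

138 util

Best value-per-unit is #3 at 23/4, and filling with it alone uses cost 6×4=24. No mix of the others beats 6×23 = 138.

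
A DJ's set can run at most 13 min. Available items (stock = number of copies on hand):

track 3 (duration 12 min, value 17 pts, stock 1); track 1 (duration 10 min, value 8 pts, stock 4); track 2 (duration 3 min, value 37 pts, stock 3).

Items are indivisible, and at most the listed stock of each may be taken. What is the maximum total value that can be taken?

111 pts

Best selections within duration 13 and stock limits:
- 3×track 2: duration 9, value 111
- 2×track 2: duration 6, value 74
- 1×track 1 + 1×track 2: duration 13, value 45
Best: 111 pts.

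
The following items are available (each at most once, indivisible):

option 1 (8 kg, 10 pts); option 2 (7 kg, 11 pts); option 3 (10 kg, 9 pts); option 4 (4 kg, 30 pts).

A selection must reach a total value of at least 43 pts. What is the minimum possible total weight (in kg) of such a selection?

19

Subsets with value ≥ 43, sorted by total weight:
- option 1+option 2+option 4: weight 19, value 51
- option 2+option 3+option 4: weight 21, value 50
- option 1+option 3+option 4: weight 22, value 49
Minimum weight: 19 kg.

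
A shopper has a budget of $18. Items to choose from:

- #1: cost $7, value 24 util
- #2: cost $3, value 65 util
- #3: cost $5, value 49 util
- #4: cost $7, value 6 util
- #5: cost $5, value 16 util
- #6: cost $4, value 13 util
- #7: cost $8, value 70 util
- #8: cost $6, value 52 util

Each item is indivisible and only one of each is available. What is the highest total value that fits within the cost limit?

Check high-value combinations within $18:
- #2+#7+#8: cost 3+8+6=17, value 65+70+52=187
- #2+#3+#7: cost 3+5+8=16, value 65+49+70=184
- #2+#3+#6+#8: cost 3+5+4+6=18, value 65+49+13+52=179
- #2+#3+#8: cost 3+5+6=14, value 65+49+52=166
- #1+#2+#7: cost 7+3+8=18, value 24+65+70=159
Best: 187 util.

187 util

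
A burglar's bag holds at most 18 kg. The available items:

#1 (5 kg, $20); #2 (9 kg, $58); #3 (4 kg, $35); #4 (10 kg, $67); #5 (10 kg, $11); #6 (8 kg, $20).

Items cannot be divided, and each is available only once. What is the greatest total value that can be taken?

Check high-value combinations within 18 kg:
- #1+#2+#3: weight 5+9+4=18, value 20+58+35=113
- #3+#4: weight 4+10=14, value 35+67=102
- #2+#3: weight 9+4=13, value 58+35=93
Best: $113.

$113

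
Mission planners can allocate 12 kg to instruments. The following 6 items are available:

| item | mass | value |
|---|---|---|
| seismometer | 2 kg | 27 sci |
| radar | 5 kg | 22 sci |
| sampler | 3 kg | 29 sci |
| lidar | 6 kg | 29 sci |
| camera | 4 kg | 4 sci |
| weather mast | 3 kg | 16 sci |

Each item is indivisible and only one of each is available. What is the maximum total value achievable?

Check high-value combinations within 12 kg:
- seismometer+sampler+lidar: mass 2+3+6=11, value 27+29+29=85
- seismometer+radar+sampler: mass 2+5+3=10, value 27+22+29=78
- seismometer+sampler+camera+weather mast: mass 2+3+4+3=12, value 27+29+4+16=76
- sampler+lidar+weather mast: mass 3+6+3=12, value 29+29+16=74
Best: 85 sci.

85 sci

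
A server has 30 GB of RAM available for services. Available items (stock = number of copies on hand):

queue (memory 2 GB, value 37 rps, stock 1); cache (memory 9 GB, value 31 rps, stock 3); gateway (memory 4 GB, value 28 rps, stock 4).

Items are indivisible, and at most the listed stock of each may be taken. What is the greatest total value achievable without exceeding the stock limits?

180 rps

Top feasible selections:
- 1×queue + 1×cache + 4×gateway: memory 27, value 180
- 1×queue + 2×cache + 2×gateway: memory 28, value 155
- 1×queue + 1×cache + 3×gateway: memory 23, value 152
- 1×queue + 4×gateway: memory 18, value 149
Best: 180 rps.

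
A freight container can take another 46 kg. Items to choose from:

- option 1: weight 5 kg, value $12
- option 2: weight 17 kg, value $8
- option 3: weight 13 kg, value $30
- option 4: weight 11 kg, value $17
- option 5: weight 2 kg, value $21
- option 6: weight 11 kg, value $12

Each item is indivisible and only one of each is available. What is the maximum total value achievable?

Check high-value combinations within 46 kg:
- option 1+option 3+option 4+option 5+option 6: weight 5+13+11+2+11=42, value 12+30+17+21+12=92
- option 1+option 3+option 4+option 5: weight 5+13+11+2=31, value 12+30+17+21=80
- option 3+option 4+option 5+option 6: weight 13+11+2+11=37, value 30+17+21+12=80
Best: $92.

$92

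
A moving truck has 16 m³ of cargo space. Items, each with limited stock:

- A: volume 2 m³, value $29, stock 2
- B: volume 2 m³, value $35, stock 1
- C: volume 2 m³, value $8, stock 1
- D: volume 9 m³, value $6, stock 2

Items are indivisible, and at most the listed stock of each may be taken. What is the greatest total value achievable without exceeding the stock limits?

$101

Best selections within volume 16 and stock limits:
- 2×A + 1×B + 1×C: volume 8, value 101
- 2×A + 1×B + 1×D: volume 15, value 99
- 2×A + 1×B: volume 6, value 93
- 1×A + 1×B + 1×C + 1×D: volume 15, value 78
Best: $101.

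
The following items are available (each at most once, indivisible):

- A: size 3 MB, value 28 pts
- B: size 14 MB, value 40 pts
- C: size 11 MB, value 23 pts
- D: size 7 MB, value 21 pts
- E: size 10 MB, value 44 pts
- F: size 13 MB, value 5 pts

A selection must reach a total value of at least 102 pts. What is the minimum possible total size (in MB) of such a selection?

27

Subsets with value ≥ 102, sorted by total size:
- A+B+E: size 27, value 112
- A+C+D+E: size 31, value 116
Minimum size: 27 MB.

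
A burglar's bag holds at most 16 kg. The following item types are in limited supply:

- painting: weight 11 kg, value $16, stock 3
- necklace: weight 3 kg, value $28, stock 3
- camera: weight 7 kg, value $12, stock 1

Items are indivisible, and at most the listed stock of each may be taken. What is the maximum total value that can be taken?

Top feasible selections:
- 3×necklace + 1×camera: weight 16, value 96
- 3×necklace: weight 9, value 84
- 2×necklace + 1×camera: weight 13, value 68
- 2×necklace: weight 6, value 56
Best: $96.

$96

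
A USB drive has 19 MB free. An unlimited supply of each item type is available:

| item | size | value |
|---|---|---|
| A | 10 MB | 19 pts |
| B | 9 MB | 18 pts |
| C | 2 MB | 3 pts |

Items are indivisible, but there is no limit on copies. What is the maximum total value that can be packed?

37 pts

Best value-per-unit is B at 18/9; filling with it alone gives 2×18 = 36.
Optimal mix: 1×A + 1×B → size 19, value 37.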